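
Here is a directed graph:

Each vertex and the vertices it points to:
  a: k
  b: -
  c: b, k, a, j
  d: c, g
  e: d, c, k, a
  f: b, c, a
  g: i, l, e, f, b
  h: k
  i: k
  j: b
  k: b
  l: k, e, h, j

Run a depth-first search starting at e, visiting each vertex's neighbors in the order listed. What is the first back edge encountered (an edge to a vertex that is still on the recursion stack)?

l→e

DFS from e (visiting each vertex's neighbors in the order listed); mark gray on enter, black on exit:
e gray
  d gray
    c gray
      b gray
      b black
      k gray
        k→b: b black — skip
      k black
      a gray
        a→k: k black — skip
      a black
      j gray
        j→b: b black — skip
      j black
    c black
    g gray
      i gray
        i→k: k black — skip
      i black
      l gray
        l→k: k black — skip
        l→e: e is gray → back edge
First back edge: l → e.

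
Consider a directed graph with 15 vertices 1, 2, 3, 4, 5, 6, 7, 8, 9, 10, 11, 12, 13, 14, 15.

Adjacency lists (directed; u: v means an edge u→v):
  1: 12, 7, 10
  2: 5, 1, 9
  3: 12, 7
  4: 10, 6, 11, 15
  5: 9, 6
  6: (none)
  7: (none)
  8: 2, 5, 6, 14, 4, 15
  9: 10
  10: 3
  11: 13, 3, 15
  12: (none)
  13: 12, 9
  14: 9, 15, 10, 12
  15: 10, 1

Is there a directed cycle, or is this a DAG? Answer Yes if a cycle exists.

No

DFS with white/gray/black marking, starting from 4:
4 gray
  10 gray
    3 gray
      12 gray
      12 black
      7 gray
      7 black
    3 black
  10 black
  6 gray
  6 black
  11 gray
    13 gray
      13→12: 12 black — skip
      9 gray
        9→10: 10 black — skip
      9 black
    13 black
    11→3: 3 black — skip
    15 gray
      15→10: 10 black — skip
      1 gray
        1→12: 12 black — skip
        1→7: 7 black — skip
        1→10: 10 black — skip
      1 black
    15 black
  11 black
  4→15: 15 black — skip
4 black
2 gray
  5 gray
    5→9: 9 black — skip
    5→6: 6 black — skip
  5 black
  2→1: 1 black — skip
  2→9: 9 black — skip
2 black
8 gray
  8→2: 2 black — skip
  8→5: 5 black — skip
  8→6: 6 black — skip
  14 gray
    14→9: 9 black — skip
    14→15: 15 black — skip
    14→10: 10 black — skip
    14→12: 12 black — skip
  14 black
  8→4: 4 black — skip
  8→15: 15 black — skip
8 black
Every edge goes to a white or black vertex — no back edge, so the graph is acyclic.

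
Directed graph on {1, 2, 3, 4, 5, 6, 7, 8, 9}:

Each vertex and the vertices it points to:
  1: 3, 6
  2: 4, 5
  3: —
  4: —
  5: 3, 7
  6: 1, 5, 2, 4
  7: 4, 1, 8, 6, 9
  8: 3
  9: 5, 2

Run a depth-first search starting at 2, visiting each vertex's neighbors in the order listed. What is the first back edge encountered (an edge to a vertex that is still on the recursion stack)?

DFS from 2 (visiting each vertex's neighbors in the order listed); mark gray on enter, black on exit:
2 gray
  4 gray
  4 black
  5 gray
    3 gray
    3 black
    7 gray
      7→4: 4 black — skip
      1 gray
        1→3: 3 black — skip
        6 gray
          6→1: 1 is gray → back edge
First back edge: 6 → 1.

6->1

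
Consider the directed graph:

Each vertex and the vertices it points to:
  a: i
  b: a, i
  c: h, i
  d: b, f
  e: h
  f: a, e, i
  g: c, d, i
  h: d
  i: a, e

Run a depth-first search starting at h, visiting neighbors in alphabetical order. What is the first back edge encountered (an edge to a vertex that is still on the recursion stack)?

i→a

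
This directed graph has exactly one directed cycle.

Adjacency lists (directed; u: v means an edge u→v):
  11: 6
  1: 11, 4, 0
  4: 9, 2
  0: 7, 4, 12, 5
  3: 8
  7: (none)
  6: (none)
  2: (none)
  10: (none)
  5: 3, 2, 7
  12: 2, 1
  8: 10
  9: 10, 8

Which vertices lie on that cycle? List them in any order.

0, 1, 12

DFS with gray/black marking from 0:
0 gray
  7 gray
  7 black
  4 gray
    9 gray
      10 gray
      10 black
      8 gray
        8→10: 10 black — skip
      8 black
    9 black
    2 gray
    2 black
  4 black
  12 gray
    12→2: 2 black — skip
    1 gray
      11 gray
        6 gray
        6 black
      11 black
      1→4: 4 black — skip
      1→0: 0 is gray → back edge
Back edge closes the cycle 0 → 12 → 1 → 0; its vertices are {0, 1, 12}.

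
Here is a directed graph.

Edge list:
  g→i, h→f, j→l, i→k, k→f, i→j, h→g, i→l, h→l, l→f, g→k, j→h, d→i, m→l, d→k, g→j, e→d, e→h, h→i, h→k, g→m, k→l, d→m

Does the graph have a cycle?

Yes

DFS with white/gray/black marking, starting from d:
d gray
  i gray
    k gray
      f gray
      f black
      l gray
        l→f: f black — skip
      l black
    k black
    j gray
      j→l: l black — skip
      h gray
        h→i: i is gray → back edge
Back edge found, so a cycle exists: i → j → h → i.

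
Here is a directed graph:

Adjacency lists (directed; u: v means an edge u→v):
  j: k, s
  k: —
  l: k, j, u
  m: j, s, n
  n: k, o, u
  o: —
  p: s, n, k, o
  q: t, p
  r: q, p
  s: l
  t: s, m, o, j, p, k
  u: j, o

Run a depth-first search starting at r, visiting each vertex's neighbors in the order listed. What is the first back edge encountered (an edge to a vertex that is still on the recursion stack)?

j→s

DFS from r (visiting each vertex's neighbors in the order listed); mark gray on enter, black on exit:
r gray
  q gray
    t gray
      s gray
        l gray
          k gray
          k black
          j gray
            j→k: k black — skip
            j→s: s is gray → back edge
First back edge: j → s.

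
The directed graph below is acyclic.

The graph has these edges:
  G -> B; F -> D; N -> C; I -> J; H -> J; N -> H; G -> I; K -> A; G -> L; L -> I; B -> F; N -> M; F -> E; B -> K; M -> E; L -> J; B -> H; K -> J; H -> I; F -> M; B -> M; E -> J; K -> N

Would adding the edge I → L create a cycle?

Adding I→L creates a cycle iff L can already reach I.
Path from L: L → I.
So L → … → I → L is a cycle.

Yes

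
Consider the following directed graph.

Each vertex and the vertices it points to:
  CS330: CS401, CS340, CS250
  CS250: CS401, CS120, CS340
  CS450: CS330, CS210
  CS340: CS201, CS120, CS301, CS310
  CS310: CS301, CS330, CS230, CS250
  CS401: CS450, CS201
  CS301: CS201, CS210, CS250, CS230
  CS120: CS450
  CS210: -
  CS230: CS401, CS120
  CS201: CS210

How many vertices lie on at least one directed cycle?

A vertex is on a directed cycle iff it belongs to a strongly connected component of size ≥ 2 (or has a self-loop).
The vertices on cycles are {CS120, CS230, CS250, CS301, CS310, CS330, CS340, CS401, CS450} — 9 in total.

9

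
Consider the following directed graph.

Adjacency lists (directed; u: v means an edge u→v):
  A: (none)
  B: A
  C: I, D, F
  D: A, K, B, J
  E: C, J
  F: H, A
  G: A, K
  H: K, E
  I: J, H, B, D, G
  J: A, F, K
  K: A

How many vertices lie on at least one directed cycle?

7

A vertex is on a directed cycle iff it belongs to a strongly connected component of size ≥ 2 (or has a self-loop).
The vertices on cycles are {C, D, E, F, H, I, J} — 7 in total.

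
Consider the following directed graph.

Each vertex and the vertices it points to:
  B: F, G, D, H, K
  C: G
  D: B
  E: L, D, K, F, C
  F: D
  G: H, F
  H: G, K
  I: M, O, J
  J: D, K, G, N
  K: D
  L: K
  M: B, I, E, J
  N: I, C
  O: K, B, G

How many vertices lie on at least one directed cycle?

A vertex is on a directed cycle iff it belongs to a strongly connected component of size ≥ 2 (or has a self-loop).
The vertices on cycles are {B, D, F, G, H, I, J, K, M, N} — 10 in total.

10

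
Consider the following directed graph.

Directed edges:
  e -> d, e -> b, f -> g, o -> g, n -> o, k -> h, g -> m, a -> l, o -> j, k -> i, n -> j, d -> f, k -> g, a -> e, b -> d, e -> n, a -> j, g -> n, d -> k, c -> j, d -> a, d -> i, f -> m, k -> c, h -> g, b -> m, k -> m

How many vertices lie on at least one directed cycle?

A vertex is on a directed cycle iff it belongs to a strongly connected component of size ≥ 2 (or has a self-loop).
The vertices on cycles are {a, b, d, e, g, n, o} — 7 in total.

7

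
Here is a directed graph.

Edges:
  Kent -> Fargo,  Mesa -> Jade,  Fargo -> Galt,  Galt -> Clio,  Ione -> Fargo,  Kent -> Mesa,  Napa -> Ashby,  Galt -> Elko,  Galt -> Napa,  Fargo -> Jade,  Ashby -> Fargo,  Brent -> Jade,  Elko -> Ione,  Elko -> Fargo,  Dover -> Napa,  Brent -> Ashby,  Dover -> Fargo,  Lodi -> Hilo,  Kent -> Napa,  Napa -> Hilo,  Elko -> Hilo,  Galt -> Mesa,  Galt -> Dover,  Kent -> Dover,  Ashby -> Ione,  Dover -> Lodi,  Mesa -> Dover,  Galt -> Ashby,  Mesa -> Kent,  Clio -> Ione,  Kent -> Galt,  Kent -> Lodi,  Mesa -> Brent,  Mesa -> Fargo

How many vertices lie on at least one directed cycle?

A vertex is on a directed cycle iff it belongs to a strongly connected component of size ≥ 2 (or has a self-loop).
The vertices on cycles are {Clio, Elko, Galt, Ione, Kent, Mesa, Napa, Ashby, Brent, Dover, Fargo} — 11 in total.

11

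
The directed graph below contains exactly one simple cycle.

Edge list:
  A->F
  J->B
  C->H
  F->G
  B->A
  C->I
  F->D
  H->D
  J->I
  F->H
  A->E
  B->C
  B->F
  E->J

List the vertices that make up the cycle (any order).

DFS with gray/black marking from B:
B gray
  F gray
    H gray
      D gray
      D black
    H black
    G gray
    G black
    F→D: D black — skip
  F black
  A gray
    E gray
      J gray
        I gray
        I black
        J→B: B is gray → back edge
Back edge closes the cycle B → A → E → J → B; its vertices are {A, B, E, J}.

A, B, E, J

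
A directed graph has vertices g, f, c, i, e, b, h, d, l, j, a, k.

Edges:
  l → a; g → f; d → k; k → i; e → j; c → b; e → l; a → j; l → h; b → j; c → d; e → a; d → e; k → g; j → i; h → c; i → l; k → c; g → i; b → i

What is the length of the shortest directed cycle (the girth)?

3

For each vertex v, BFS finds the shortest path from v back to v.
The shortest such closed walk is k → c → d → k, length 3.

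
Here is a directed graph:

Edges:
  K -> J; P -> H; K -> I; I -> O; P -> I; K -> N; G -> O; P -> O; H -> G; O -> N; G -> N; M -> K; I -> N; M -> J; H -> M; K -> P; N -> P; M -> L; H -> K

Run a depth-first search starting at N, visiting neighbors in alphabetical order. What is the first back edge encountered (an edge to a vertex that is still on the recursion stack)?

G→N

DFS from N (visiting neighbors in alphabetical order); mark gray on enter, black on exit:
N gray
  P gray
    H gray
      G gray
        G→N: N is gray → back edge
First back edge: G → N.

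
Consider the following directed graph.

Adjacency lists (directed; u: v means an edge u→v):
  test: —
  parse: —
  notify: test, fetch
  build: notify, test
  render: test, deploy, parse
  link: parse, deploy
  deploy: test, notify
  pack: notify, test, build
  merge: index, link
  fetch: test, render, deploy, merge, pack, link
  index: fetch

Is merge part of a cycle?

merge is on a cycle iff merge can reach itself via ≥1 edge.
merge → index → fetch → merge — yes.

Yes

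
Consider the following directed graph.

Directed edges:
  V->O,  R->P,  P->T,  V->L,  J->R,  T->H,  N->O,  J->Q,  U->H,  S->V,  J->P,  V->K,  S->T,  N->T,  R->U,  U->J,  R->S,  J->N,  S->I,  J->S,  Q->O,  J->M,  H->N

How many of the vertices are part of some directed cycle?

6

A vertex is on a directed cycle iff it belongs to a strongly connected component of size ≥ 2 (or has a self-loop).
The vertices on cycles are {H, J, N, R, T, U} — 6 in total.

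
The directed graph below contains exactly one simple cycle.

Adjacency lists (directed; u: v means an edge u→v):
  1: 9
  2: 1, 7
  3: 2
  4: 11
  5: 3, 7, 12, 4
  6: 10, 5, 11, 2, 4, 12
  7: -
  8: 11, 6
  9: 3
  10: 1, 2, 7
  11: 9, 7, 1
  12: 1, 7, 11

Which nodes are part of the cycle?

1, 2, 3, 9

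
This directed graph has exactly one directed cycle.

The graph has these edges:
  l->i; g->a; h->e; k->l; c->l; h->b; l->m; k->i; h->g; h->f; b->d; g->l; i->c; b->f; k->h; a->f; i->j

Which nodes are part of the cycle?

c, i, l

DFS with gray/black marking from i:
i gray
  c gray
    l gray
      l→i: i is gray → back edge
Back edge closes the cycle i → c → l → i; its vertices are {c, i, l}.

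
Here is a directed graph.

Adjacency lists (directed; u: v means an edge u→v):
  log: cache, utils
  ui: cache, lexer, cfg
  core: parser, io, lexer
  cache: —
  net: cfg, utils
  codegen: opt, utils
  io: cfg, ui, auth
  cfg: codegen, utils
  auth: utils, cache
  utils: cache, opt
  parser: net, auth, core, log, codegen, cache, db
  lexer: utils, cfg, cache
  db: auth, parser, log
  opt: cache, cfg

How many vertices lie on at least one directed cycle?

7

A vertex is on a directed cycle iff it belongs to a strongly connected component of size ≥ 2 (or has a self-loop).
The vertices on cycles are {db, cfg, opt, core, utils, parser, codegen} — 7 in total.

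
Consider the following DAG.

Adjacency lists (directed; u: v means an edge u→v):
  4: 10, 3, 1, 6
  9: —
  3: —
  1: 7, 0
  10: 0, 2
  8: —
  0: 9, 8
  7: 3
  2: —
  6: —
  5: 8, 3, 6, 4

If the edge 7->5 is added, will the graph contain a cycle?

Yes

Adding 7→5 creates a cycle iff 5 can already reach 7.
Path from 5: 5 → 4 → 1 → 7.
So 5 → … → 7 → 5 is a cycle.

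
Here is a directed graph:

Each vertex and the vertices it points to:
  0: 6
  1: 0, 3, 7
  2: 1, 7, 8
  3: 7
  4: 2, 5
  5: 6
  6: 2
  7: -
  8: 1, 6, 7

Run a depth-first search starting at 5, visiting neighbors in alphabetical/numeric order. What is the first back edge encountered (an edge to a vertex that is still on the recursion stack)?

0->6

DFS from 5 (visiting neighbors in alphabetical/numeric order); mark gray on enter, black on exit:
5 gray
  6 gray
    2 gray
      1 gray
        0 gray
          0→6: 6 is gray → back edge
First back edge: 0 → 6.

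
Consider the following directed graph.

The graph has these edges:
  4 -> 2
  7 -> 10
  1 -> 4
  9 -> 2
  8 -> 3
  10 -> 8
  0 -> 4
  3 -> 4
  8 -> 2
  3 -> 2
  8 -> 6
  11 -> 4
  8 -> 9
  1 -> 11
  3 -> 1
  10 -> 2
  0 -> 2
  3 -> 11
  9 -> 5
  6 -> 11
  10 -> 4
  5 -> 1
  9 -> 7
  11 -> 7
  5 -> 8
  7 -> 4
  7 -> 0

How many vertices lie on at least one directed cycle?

A vertex is on a directed cycle iff it belongs to a strongly connected component of size ≥ 2 (or has a self-loop).
The vertices on cycles are {1, 3, 5, 6, 7, 8, 9, 10, 11} — 9 in total.

9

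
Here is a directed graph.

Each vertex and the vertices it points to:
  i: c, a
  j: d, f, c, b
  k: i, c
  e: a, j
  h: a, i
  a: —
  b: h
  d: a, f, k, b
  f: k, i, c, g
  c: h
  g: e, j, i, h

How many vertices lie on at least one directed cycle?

8

A vertex is on a directed cycle iff it belongs to a strongly connected component of size ≥ 2 (or has a self-loop).
The vertices on cycles are {c, d, e, f, g, h, i, j} — 8 in total.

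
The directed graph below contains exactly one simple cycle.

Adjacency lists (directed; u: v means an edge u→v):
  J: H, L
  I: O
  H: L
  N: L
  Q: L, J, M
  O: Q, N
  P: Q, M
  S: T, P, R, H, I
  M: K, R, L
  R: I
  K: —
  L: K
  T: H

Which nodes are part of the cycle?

DFS with gray/black marking from R:
R gray
  I gray
    O gray
      Q gray
        L gray
          K gray
          K black
        L black
        J gray
          H gray
            H→L: L black — skip
          H black
          J→L: L black — skip
        J black
        M gray
          M→K: K black — skip
          M→R: R is gray → back edge
Back edge closes the cycle R → I → O → Q → M → R; its vertices are {I, M, O, Q, R}.

I, M, O, Q, R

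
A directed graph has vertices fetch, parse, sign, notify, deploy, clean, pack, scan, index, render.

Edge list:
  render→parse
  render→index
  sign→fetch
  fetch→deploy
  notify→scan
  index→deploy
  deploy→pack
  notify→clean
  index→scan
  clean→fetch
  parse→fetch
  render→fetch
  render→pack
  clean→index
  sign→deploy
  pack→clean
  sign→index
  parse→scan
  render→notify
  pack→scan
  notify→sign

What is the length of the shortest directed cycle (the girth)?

For each vertex v, BFS finds the shortest path from v back to v.
The shortest such closed walk is index → deploy → pack → clean → index, length 4.

4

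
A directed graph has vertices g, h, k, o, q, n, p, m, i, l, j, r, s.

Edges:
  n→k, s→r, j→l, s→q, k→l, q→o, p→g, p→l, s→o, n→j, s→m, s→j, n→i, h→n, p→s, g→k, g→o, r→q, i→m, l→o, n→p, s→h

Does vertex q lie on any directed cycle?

q lies on a cycle iff there is a path from q back to itself.
Exploring from q, it never reaches itself; equivalently, its strongly connected component is a singleton.

No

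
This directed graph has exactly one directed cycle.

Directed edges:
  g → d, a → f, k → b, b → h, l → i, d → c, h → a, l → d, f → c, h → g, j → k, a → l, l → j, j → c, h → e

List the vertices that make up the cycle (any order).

a, b, h, j, k, l

DFS with gray/black marking from h:
h gray
  a gray
    f gray
      c gray
      c black
    f black
    l gray
      j gray
        k gray
          b gray
            b→h: h is gray → back edge
Back edge closes the cycle h → a → l → j → k → b → h; its vertices are {a, b, h, j, k, l}.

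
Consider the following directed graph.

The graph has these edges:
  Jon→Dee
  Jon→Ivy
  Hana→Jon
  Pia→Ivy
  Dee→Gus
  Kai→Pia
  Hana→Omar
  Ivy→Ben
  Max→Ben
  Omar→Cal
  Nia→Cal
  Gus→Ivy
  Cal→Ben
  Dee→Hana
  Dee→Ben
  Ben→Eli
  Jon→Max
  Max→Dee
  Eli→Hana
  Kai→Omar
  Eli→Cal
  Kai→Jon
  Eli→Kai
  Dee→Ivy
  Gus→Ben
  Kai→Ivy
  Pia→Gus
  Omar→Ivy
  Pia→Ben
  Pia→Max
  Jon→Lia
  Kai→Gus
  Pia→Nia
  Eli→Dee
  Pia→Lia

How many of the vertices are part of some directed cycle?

A vertex is on a directed cycle iff it belongs to a strongly connected component of size ≥ 2 (or has a self-loop).
The vertices on cycles are {Ben, Cal, Dee, Eli, Gus, Ivy, Jon, Kai, Max, Nia, Pia, Hana, Omar} — 13 in total.

13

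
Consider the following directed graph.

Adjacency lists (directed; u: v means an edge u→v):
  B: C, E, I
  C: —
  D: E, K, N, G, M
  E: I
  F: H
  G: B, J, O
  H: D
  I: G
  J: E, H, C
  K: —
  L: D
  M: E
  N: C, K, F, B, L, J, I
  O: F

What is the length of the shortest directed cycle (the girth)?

3

For each vertex v, BFS finds the shortest path from v back to v.
The shortest such closed walk is D → N → L → D, length 3.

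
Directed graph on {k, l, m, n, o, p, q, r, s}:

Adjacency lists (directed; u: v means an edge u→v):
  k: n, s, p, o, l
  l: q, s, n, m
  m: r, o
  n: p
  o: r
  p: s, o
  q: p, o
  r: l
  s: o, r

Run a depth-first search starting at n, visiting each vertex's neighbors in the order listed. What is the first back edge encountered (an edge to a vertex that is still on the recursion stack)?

DFS from n (visiting each vertex's neighbors in the order listed); mark gray on enter, black on exit:
n gray
  p gray
    s gray
      o gray
        r gray
          l gray
            q gray
              q→p: p is gray → back edge
First back edge: q → p.

q->p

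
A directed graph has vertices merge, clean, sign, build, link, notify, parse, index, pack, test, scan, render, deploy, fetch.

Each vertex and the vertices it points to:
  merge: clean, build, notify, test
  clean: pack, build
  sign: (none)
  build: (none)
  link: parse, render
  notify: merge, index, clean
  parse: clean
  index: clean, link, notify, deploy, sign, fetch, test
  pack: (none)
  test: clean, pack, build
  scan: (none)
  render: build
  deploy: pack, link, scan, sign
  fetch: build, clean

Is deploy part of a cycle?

deploy lies on a cycle iff there is a path from deploy back to itself.
Exploring from deploy, it never reaches itself; equivalently, its strongly connected component is a singleton.

No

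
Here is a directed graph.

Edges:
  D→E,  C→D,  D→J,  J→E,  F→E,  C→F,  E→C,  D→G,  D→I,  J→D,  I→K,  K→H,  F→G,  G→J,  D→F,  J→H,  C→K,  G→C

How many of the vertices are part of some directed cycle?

A vertex is on a directed cycle iff it belongs to a strongly connected component of size ≥ 2 (or has a self-loop).
The vertices on cycles are {C, D, E, F, G, J} — 6 in total.

6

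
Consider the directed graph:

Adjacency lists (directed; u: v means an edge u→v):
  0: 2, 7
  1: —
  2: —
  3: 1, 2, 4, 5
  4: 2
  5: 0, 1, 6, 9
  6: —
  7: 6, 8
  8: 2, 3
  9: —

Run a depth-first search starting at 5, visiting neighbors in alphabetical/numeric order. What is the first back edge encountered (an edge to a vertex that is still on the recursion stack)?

3→5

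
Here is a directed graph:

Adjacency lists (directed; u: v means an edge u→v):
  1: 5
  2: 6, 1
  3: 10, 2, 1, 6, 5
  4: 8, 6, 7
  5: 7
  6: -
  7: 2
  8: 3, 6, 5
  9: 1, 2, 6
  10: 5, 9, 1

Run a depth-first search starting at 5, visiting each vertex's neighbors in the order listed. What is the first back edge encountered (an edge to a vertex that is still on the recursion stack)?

1->5

DFS from 5 (visiting each vertex's neighbors in the order listed); mark gray on enter, black on exit:
5 gray
  7 gray
    2 gray
      6 gray
      6 black
      1 gray
        1→5: 5 is gray → back edge
First back edge: 1 → 5.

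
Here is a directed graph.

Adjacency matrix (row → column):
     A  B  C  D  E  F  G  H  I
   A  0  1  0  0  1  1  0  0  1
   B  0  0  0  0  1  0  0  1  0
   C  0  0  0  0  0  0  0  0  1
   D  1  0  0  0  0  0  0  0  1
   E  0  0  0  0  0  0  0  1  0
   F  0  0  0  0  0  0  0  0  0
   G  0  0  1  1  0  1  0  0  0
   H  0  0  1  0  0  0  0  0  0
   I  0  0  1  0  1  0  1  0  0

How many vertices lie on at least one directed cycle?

A vertex is on a directed cycle iff it belongs to a strongly connected component of size ≥ 2 (or has a self-loop).
The vertices on cycles are {A, B, C, D, E, G, H, I} — 8 in total.

8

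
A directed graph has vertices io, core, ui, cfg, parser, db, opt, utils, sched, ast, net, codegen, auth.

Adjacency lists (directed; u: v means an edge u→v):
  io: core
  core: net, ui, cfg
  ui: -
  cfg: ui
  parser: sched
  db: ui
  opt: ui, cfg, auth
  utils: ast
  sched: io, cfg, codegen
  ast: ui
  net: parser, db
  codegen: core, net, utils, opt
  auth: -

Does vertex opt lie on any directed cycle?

opt lies on a cycle iff there is a path from opt back to itself.
Exploring from opt, it never reaches itself; equivalently, its strongly connected component is a singleton.

No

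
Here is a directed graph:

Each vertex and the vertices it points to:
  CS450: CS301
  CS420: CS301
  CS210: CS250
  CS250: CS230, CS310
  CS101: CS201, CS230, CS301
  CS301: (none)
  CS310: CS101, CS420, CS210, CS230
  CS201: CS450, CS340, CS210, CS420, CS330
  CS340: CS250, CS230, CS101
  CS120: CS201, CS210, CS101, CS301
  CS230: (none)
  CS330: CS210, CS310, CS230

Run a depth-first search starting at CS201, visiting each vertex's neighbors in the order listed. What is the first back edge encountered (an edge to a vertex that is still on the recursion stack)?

CS101→CS201

DFS from CS201 (visiting each vertex's neighbors in the order listed); mark gray on enter, black on exit:
CS201 gray
  CS450 gray
    CS301 gray
    CS301 black
  CS450 black
  CS340 gray
    CS250 gray
      CS230 gray
      CS230 black
      CS310 gray
        CS101 gray
          CS101→CS201: CS201 is gray → back edge
First back edge: CS101 → CS201.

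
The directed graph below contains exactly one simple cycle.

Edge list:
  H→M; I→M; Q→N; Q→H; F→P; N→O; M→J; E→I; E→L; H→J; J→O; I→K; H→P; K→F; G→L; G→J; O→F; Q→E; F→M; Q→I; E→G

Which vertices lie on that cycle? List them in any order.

F, J, M, O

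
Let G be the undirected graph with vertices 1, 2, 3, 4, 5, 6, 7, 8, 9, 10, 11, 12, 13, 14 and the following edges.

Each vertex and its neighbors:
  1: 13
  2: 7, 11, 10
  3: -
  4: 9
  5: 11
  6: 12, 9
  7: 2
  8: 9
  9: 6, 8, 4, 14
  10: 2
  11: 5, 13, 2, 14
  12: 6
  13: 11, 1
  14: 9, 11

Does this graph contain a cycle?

DFS, tracking each vertex's parent; an edge to a visited non-parent vertex closes a cycle.
Start from 6:
visit 6 (parent –)
  visit 12 (parent 6)
    12–6: parent, skip
  visit 9 (parent 6)
    9–6: parent, skip
    visit 8 (parent 9)
      8–9: parent, skip
    visit 4 (parent 9)
      4–9: parent, skip
    visit 14 (parent 9)
      14–9: parent, skip
      visit 11 (parent 14)
        visit 5 (parent 11)
          5–11: parent, skip
        visit 13 (parent 11)
          13–11: parent, skip
          visit 1 (parent 13)
            1–13: parent, skip
        visit 2 (parent 11)
          visit 7 (parent 2)
            7–2: parent, skip
          2–11: parent, skip
          visit 10 (parent 2)
            10–2: parent, skip
        11–14: parent, skip
visit 3 (parent –)
No non-parent visited neighbor found — the graph is a forest.

No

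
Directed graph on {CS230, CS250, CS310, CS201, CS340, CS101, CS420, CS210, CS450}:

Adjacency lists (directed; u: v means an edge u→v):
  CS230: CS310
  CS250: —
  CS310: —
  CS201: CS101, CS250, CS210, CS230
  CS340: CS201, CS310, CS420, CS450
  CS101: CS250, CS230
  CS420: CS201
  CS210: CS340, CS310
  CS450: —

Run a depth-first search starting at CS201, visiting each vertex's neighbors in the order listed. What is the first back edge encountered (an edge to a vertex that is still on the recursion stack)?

CS340->CS201

DFS from CS201 (visiting each vertex's neighbors in the order listed); mark gray on enter, black on exit:
CS201 gray
  CS101 gray
    CS250 gray
    CS250 black
    CS230 gray
      CS310 gray
      CS310 black
    CS230 black
  CS101 black
  CS201→CS250: CS250 black — skip
  CS210 gray
    CS340 gray
      CS340→CS201: CS201 is gray → back edge
First back edge: CS340 → CS201.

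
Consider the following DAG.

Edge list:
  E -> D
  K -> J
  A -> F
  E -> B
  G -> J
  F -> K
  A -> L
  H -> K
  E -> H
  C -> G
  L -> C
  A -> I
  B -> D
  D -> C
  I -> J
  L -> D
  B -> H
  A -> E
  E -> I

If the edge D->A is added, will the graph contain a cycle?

Adding D→A creates a cycle iff A can already reach D.
Path from A: A → E → D.
So A → … → D → A is a cycle.

Yes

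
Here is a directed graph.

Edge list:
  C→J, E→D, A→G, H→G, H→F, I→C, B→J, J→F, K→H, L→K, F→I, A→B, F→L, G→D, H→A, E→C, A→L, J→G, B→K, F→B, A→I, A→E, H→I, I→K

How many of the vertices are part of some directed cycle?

10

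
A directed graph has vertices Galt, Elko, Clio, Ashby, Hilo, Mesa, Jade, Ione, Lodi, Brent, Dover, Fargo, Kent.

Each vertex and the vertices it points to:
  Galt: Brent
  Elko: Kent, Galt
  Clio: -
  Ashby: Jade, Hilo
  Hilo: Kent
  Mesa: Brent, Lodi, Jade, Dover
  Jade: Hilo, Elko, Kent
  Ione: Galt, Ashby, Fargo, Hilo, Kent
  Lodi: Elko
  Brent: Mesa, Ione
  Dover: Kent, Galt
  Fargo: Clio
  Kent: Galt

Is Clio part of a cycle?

No

Clio lies on a cycle iff there is a path from Clio back to itself.
Exploring from Clio, it never reaches itself; equivalently, its strongly connected component is a singleton.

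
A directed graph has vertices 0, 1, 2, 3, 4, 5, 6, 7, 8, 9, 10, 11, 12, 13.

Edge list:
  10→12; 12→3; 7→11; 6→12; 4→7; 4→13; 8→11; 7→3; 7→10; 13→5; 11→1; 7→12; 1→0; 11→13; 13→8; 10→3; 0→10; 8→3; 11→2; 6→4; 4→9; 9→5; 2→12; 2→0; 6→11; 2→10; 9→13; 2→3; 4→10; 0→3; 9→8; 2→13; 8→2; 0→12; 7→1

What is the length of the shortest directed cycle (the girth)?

3

For each vertex v, BFS finds the shortest path from v back to v.
The shortest such closed walk is 13 → 8 → 11 → 13, length 3.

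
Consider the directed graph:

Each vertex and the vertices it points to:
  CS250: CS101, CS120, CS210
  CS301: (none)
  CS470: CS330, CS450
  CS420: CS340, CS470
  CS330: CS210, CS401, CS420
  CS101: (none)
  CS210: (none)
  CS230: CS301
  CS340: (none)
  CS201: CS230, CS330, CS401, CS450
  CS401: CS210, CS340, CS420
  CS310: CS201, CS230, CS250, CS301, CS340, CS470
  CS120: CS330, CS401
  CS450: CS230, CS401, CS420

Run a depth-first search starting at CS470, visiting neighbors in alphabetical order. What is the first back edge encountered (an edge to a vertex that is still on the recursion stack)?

DFS from CS470 (visiting neighbors in alphabetical order); mark gray on enter, black on exit:
CS470 gray
  CS330 gray
    CS210 gray
    CS210 black
    CS401 gray
      CS401→CS210: CS210 black — skip
      CS340 gray
      CS340 black
      CS420 gray
        CS420→CS340: CS340 black — skip
        CS420→CS470: CS470 is gray → back edge
First back edge: CS420 → CS470.

CS420→CS470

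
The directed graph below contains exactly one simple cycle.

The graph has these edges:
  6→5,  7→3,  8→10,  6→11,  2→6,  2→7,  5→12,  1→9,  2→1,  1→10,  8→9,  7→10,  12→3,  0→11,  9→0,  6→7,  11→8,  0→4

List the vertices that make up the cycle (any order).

0, 8, 9, 11

DFS with gray/black marking from 9:
9 gray
  0 gray
    4 gray
    4 black
    11 gray
      8 gray
        8→9: 9 is gray → back edge
Back edge closes the cycle 9 → 0 → 11 → 8 → 9; its vertices are {0, 8, 9, 11}.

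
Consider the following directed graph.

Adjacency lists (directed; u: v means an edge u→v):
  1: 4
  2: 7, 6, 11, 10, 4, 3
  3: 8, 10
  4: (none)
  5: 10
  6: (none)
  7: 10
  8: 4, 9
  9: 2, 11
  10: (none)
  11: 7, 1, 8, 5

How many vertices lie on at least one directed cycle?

5

A vertex is on a directed cycle iff it belongs to a strongly connected component of size ≥ 2 (or has a self-loop).
The vertices on cycles are {2, 3, 8, 9, 11} — 5 in total.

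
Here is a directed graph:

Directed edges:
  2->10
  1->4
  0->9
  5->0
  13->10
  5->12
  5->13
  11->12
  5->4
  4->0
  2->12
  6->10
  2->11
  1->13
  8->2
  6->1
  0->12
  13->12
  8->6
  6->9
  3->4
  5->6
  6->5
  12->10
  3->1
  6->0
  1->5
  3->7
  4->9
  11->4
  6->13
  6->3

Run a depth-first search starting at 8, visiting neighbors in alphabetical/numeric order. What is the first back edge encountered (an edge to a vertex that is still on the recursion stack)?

DFS from 8 (visiting neighbors in alphabetical/numeric order); mark gray on enter, black on exit:
8 gray
  2 gray
    10 gray
    10 black
    11 gray
      4 gray
        0 gray
          9 gray
          9 black
          12 gray
            12→10: 10 black — skip
          12 black
        0 black
        4→9: 9 black — skip
      4 black
      11→12: 12 black — skip
    11 black
    2→12: 12 black — skip
  2 black
  6 gray
    6→0: 0 black — skip
    1 gray
      1→4: 4 black — skip
      5 gray
        5→0: 0 black — skip
        5→4: 4 black — skip
        5→6: 6 is gray → back edge
First back edge: 5 → 6.

5->6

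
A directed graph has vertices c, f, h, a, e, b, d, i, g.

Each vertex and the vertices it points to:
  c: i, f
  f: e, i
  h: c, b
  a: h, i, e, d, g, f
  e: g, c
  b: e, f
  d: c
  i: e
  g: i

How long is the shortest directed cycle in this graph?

For each vertex v, BFS finds the shortest path from v back to v.
The shortest such closed walk is g → i → e → g, length 3.

3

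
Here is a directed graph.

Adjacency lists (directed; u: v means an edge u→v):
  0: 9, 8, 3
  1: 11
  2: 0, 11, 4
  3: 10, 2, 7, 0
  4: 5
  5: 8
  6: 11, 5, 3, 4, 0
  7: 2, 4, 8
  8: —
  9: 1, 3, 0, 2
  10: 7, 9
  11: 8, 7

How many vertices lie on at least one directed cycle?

8

A vertex is on a directed cycle iff it belongs to a strongly connected component of size ≥ 2 (or has a self-loop).
The vertices on cycles are {0, 1, 2, 3, 7, 9, 10, 11} — 8 in total.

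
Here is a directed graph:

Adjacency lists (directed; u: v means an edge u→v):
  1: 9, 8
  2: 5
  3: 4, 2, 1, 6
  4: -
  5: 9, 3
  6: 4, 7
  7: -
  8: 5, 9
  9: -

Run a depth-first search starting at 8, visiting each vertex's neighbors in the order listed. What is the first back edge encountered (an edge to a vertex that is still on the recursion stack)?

2->5

DFS from 8 (visiting each vertex's neighbors in the order listed); mark gray on enter, black on exit:
8 gray
  5 gray
    9 gray
    9 black
    3 gray
      4 gray
      4 black
      2 gray
        2→5: 5 is gray → back edge
First back edge: 2 → 5.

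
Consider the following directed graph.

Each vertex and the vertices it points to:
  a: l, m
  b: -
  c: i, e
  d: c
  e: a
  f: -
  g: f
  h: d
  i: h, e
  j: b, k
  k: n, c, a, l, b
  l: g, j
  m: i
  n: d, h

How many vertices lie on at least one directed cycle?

A vertex is on a directed cycle iff it belongs to a strongly connected component of size ≥ 2 (or has a self-loop).
The vertices on cycles are {a, c, d, e, h, i, j, k, l, m, n} — 11 in total.

11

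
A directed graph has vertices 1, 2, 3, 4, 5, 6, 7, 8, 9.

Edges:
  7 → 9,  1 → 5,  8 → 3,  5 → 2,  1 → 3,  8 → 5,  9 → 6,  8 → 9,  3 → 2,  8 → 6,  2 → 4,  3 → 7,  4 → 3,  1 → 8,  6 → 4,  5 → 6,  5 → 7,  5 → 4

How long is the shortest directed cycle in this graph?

3

For each vertex v, BFS finds the shortest path from v back to v.
The shortest such closed walk is 3 → 2 → 4 → 3, length 3.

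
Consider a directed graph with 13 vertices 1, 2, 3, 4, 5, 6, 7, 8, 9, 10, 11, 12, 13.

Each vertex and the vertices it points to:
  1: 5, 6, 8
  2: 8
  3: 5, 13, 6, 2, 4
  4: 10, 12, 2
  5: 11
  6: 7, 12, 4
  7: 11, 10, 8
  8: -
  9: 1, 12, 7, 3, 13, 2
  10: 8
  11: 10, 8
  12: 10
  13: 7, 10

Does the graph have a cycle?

No

DFS with white/gray/black marking, starting from 6:
6 gray
  7 gray
    11 gray
      10 gray
        8 gray
        8 black
      10 black
      11→8: 8 black — skip
    11 black
    7→10: 10 black — skip
    7→8: 8 black — skip
  7 black
  12 gray
    12→10: 10 black — skip
  12 black
  4 gray
    4→10: 10 black — skip
    4→12: 12 black — skip
    2 gray
      2→8: 8 black — skip
    2 black
  4 black
6 black
1 gray
  5 gray
    5→11: 11 black — skip
  5 black
  1→6: 6 black — skip
  1→8: 8 black — skip
1 black
3 gray
  3→5: 5 black — skip
  13 gray
    13→7: 7 black — skip
    13→10: 10 black — skip
  13 black
  3→6: 6 black — skip
  3→2: 2 black — skip
  3→4: 4 black — skip
3 black
9 gray
  9→1: 1 black — skip
  9→12: 12 black — skip
  9→7: 7 black — skip
  9→3: 3 black — skip
  9→13: 13 black — skip
  9→2: 2 black — skip
9 black
Every edge goes to a white or black vertex — no back edge, so the graph is acyclic.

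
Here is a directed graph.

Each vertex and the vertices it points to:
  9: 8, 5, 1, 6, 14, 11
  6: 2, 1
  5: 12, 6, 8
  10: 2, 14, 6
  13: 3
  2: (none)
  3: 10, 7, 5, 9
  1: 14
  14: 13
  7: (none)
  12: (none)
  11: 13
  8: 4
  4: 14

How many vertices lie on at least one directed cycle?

11

A vertex is on a directed cycle iff it belongs to a strongly connected component of size ≥ 2 (or has a self-loop).
The vertices on cycles are {1, 3, 4, 5, 6, 8, 9, 10, 11, 13, 14} — 11 in total.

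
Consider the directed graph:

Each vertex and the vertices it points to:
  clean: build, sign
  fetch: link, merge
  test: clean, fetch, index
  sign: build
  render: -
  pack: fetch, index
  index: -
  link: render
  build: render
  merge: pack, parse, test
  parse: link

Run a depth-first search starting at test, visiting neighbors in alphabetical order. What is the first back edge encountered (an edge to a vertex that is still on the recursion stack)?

pack→fetch

DFS from test (visiting neighbors in alphabetical order); mark gray on enter, black on exit:
test gray
  clean gray
    build gray
      render gray
      render black
    build black
    sign gray
      sign→build: build black — skip
    sign black
  clean black
  fetch gray
    link gray
      link→render: render black — skip
    link black
    merge gray
      pack gray
        pack→fetch: fetch is gray → back edge
First back edge: pack → fetch.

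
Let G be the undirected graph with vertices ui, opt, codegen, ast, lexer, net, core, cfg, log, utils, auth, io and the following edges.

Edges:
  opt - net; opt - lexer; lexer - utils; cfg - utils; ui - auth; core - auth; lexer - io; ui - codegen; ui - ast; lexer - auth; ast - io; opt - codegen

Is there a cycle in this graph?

Yes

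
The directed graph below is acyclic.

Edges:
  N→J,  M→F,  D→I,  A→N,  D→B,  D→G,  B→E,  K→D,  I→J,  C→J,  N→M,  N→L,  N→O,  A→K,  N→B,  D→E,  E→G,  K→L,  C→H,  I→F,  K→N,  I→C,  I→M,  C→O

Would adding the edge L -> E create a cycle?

Adding L→E creates a cycle iff E can already reach L.
Explore from E: no path reaches L. The graph stays acyclic.

No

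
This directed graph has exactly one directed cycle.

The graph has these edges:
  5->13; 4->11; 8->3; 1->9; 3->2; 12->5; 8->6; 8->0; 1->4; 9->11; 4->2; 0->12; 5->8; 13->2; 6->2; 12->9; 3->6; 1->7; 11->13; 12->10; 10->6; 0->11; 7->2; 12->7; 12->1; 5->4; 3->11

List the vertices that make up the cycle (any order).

DFS with gray/black marking from 12:
12 gray
  10 gray
    6 gray
      2 gray
      2 black
    6 black
  10 black
  7 gray
    7→2: 2 black — skip
  7 black
  5 gray
    8 gray
      0 gray
        0→12: 12 is gray → back edge
Back edge closes the cycle 12 → 5 → 8 → 0 → 12; its vertices are {0, 5, 8, 12}.

0, 5, 8, 12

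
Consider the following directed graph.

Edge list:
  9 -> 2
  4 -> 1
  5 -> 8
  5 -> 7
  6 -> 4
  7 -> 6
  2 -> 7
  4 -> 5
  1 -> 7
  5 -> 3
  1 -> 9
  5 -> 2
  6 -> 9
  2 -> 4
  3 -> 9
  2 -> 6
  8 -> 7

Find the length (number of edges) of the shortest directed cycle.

3

For each vertex v, BFS finds the shortest path from v back to v.
The shortest such closed walk is 4 → 5 → 2 → 4, length 3.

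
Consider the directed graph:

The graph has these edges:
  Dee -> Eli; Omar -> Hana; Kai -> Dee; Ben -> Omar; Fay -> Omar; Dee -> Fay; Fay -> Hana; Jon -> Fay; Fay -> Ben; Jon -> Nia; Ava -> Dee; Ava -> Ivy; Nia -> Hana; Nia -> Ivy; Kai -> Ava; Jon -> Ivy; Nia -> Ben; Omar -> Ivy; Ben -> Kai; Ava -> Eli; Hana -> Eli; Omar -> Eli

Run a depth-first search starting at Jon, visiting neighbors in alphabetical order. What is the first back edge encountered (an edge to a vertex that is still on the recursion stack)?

DFS from Jon (visiting neighbors in alphabetical order); mark gray on enter, black on exit:
Jon gray
  Fay gray
    Ben gray
      Kai gray
        Ava gray
          Dee gray
            Eli gray
            Eli black
            Dee→Fay: Fay is gray → back edge
First back edge: Dee → Fay.

Dee→Fay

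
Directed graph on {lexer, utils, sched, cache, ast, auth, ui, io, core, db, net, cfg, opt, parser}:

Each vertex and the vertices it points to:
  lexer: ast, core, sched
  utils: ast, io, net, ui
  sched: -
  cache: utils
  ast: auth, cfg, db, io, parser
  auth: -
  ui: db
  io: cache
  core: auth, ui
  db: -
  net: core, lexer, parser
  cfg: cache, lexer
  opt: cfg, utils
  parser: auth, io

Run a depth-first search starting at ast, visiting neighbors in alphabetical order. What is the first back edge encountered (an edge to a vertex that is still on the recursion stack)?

DFS from ast (visiting neighbors in alphabetical order); mark gray on enter, black on exit:
ast gray
  auth gray
  auth black
  cfg gray
    cache gray
      utils gray
        utils→ast: ast is gray → back edge
First back edge: utils → ast.

utils->ast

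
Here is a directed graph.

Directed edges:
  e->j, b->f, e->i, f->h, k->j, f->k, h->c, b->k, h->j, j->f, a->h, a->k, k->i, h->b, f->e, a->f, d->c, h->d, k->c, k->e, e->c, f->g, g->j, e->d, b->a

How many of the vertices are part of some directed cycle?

8

A vertex is on a directed cycle iff it belongs to a strongly connected component of size ≥ 2 (or has a self-loop).
The vertices on cycles are {a, b, e, f, g, h, j, k} — 8 in total.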